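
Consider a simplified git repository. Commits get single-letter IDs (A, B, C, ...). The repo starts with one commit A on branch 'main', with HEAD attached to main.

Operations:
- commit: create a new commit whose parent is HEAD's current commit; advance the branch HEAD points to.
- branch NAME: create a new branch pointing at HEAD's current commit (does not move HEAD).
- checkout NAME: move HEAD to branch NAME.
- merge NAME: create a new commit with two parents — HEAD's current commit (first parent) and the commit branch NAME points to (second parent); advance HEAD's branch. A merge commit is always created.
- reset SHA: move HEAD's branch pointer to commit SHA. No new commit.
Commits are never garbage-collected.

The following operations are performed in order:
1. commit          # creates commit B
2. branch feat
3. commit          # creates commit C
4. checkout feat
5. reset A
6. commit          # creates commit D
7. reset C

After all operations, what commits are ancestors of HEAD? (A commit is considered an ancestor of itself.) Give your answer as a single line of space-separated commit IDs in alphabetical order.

Answer: A B C

Derivation:
After op 1 (commit): HEAD=main@B [main=B]
After op 2 (branch): HEAD=main@B [feat=B main=B]
After op 3 (commit): HEAD=main@C [feat=B main=C]
After op 4 (checkout): HEAD=feat@B [feat=B main=C]
After op 5 (reset): HEAD=feat@A [feat=A main=C]
After op 6 (commit): HEAD=feat@D [feat=D main=C]
After op 7 (reset): HEAD=feat@C [feat=C main=C]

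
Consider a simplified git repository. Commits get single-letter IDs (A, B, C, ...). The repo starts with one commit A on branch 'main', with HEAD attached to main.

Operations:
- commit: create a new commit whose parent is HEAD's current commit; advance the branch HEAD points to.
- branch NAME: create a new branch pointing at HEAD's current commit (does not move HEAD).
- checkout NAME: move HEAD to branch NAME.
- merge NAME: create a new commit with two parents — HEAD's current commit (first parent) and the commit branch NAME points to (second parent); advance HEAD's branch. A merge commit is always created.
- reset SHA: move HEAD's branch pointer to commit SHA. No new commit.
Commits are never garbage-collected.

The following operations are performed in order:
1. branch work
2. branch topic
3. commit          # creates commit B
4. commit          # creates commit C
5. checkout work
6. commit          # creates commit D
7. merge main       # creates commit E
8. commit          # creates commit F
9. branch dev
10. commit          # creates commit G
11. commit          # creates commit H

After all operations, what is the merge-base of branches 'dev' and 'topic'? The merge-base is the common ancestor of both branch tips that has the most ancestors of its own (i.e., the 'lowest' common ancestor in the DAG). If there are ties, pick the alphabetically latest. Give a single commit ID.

Answer: A

Derivation:
After op 1 (branch): HEAD=main@A [main=A work=A]
After op 2 (branch): HEAD=main@A [main=A topic=A work=A]
After op 3 (commit): HEAD=main@B [main=B topic=A work=A]
After op 4 (commit): HEAD=main@C [main=C topic=A work=A]
After op 5 (checkout): HEAD=work@A [main=C topic=A work=A]
After op 6 (commit): HEAD=work@D [main=C topic=A work=D]
After op 7 (merge): HEAD=work@E [main=C topic=A work=E]
After op 8 (commit): HEAD=work@F [main=C topic=A work=F]
After op 9 (branch): HEAD=work@F [dev=F main=C topic=A work=F]
After op 10 (commit): HEAD=work@G [dev=F main=C topic=A work=G]
After op 11 (commit): HEAD=work@H [dev=F main=C topic=A work=H]
ancestors(dev=F): ['A', 'B', 'C', 'D', 'E', 'F']
ancestors(topic=A): ['A']
common: ['A']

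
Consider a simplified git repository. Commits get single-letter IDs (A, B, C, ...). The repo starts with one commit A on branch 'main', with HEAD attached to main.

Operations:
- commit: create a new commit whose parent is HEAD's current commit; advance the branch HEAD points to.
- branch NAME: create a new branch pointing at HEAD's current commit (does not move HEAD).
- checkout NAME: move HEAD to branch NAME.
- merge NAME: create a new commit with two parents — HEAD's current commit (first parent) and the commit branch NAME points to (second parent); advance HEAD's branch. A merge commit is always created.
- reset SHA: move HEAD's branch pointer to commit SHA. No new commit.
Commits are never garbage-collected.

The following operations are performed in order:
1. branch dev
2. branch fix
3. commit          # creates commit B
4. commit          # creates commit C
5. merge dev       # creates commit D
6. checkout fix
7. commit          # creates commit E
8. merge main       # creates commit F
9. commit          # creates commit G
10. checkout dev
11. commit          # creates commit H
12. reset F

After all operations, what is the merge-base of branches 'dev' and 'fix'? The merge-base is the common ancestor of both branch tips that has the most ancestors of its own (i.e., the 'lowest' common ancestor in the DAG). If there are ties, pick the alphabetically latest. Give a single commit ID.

Answer: F

Derivation:
After op 1 (branch): HEAD=main@A [dev=A main=A]
After op 2 (branch): HEAD=main@A [dev=A fix=A main=A]
After op 3 (commit): HEAD=main@B [dev=A fix=A main=B]
After op 4 (commit): HEAD=main@C [dev=A fix=A main=C]
After op 5 (merge): HEAD=main@D [dev=A fix=A main=D]
After op 6 (checkout): HEAD=fix@A [dev=A fix=A main=D]
After op 7 (commit): HEAD=fix@E [dev=A fix=E main=D]
After op 8 (merge): HEAD=fix@F [dev=A fix=F main=D]
After op 9 (commit): HEAD=fix@G [dev=A fix=G main=D]
After op 10 (checkout): HEAD=dev@A [dev=A fix=G main=D]
After op 11 (commit): HEAD=dev@H [dev=H fix=G main=D]
After op 12 (reset): HEAD=dev@F [dev=F fix=G main=D]
ancestors(dev=F): ['A', 'B', 'C', 'D', 'E', 'F']
ancestors(fix=G): ['A', 'B', 'C', 'D', 'E', 'F', 'G']
common: ['A', 'B', 'C', 'D', 'E', 'F']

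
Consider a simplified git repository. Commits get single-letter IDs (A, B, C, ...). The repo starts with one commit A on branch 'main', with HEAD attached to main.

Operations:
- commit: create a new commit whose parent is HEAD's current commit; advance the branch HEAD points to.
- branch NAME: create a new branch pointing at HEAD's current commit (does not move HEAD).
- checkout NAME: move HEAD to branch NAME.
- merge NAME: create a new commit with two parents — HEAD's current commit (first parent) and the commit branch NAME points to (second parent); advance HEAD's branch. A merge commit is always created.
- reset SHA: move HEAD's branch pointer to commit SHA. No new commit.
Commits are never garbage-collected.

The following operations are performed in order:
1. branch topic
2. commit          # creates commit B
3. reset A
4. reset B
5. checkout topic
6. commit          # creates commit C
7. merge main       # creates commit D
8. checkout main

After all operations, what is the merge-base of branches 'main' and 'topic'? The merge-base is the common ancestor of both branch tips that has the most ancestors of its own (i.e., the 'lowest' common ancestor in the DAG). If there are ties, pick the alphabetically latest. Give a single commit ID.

After op 1 (branch): HEAD=main@A [main=A topic=A]
After op 2 (commit): HEAD=main@B [main=B topic=A]
After op 3 (reset): HEAD=main@A [main=A topic=A]
After op 4 (reset): HEAD=main@B [main=B topic=A]
After op 5 (checkout): HEAD=topic@A [main=B topic=A]
After op 6 (commit): HEAD=topic@C [main=B topic=C]
After op 7 (merge): HEAD=topic@D [main=B topic=D]
After op 8 (checkout): HEAD=main@B [main=B topic=D]
ancestors(main=B): ['A', 'B']
ancestors(topic=D): ['A', 'B', 'C', 'D']
common: ['A', 'B']

Answer: B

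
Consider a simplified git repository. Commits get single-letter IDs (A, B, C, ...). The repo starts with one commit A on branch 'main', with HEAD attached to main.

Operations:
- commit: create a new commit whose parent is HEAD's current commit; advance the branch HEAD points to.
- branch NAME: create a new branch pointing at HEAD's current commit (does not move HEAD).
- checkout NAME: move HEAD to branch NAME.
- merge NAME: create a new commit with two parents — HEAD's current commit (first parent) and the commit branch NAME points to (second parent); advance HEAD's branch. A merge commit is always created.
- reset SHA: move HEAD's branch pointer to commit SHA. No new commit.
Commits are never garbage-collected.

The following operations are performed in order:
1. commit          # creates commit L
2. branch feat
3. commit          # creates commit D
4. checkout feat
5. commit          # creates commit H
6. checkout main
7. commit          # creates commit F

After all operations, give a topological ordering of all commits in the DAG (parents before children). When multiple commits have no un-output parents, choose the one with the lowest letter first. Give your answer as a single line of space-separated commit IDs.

After op 1 (commit): HEAD=main@L [main=L]
After op 2 (branch): HEAD=main@L [feat=L main=L]
After op 3 (commit): HEAD=main@D [feat=L main=D]
After op 4 (checkout): HEAD=feat@L [feat=L main=D]
After op 5 (commit): HEAD=feat@H [feat=H main=D]
After op 6 (checkout): HEAD=main@D [feat=H main=D]
After op 7 (commit): HEAD=main@F [feat=H main=F]
commit A: parents=[]
commit D: parents=['L']
commit F: parents=['D']
commit H: parents=['L']
commit L: parents=['A']

Answer: A L D F H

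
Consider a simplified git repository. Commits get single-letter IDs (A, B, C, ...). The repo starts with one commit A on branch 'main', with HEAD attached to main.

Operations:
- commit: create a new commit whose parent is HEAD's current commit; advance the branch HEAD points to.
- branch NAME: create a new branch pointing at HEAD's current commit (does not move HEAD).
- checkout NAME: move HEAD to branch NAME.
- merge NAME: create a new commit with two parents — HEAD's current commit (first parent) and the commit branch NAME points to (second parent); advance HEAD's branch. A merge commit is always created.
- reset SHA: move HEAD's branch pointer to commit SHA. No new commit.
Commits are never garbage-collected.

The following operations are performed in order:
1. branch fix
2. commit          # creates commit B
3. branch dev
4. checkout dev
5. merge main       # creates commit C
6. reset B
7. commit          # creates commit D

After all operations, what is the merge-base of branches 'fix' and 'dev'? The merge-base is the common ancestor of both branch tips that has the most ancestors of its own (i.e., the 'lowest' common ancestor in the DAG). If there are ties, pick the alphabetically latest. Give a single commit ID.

Answer: A

Derivation:
After op 1 (branch): HEAD=main@A [fix=A main=A]
After op 2 (commit): HEAD=main@B [fix=A main=B]
After op 3 (branch): HEAD=main@B [dev=B fix=A main=B]
After op 4 (checkout): HEAD=dev@B [dev=B fix=A main=B]
After op 5 (merge): HEAD=dev@C [dev=C fix=A main=B]
After op 6 (reset): HEAD=dev@B [dev=B fix=A main=B]
After op 7 (commit): HEAD=dev@D [dev=D fix=A main=B]
ancestors(fix=A): ['A']
ancestors(dev=D): ['A', 'B', 'D']
common: ['A']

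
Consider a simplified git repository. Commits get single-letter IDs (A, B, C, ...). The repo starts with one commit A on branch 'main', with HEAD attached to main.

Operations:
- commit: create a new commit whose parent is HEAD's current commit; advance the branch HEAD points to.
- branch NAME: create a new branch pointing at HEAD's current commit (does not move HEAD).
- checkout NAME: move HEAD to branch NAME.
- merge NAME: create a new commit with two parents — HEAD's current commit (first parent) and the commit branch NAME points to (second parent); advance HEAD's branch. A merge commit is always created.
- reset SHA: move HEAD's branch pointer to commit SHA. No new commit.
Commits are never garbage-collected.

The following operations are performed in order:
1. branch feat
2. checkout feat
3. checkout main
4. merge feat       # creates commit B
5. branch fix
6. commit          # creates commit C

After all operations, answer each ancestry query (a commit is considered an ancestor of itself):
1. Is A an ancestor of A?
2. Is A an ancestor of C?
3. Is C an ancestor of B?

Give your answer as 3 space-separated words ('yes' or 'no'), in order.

After op 1 (branch): HEAD=main@A [feat=A main=A]
After op 2 (checkout): HEAD=feat@A [feat=A main=A]
After op 3 (checkout): HEAD=main@A [feat=A main=A]
After op 4 (merge): HEAD=main@B [feat=A main=B]
After op 5 (branch): HEAD=main@B [feat=A fix=B main=B]
After op 6 (commit): HEAD=main@C [feat=A fix=B main=C]
ancestors(A) = {A}; A in? yes
ancestors(C) = {A,B,C}; A in? yes
ancestors(B) = {A,B}; C in? no

Answer: yes yes no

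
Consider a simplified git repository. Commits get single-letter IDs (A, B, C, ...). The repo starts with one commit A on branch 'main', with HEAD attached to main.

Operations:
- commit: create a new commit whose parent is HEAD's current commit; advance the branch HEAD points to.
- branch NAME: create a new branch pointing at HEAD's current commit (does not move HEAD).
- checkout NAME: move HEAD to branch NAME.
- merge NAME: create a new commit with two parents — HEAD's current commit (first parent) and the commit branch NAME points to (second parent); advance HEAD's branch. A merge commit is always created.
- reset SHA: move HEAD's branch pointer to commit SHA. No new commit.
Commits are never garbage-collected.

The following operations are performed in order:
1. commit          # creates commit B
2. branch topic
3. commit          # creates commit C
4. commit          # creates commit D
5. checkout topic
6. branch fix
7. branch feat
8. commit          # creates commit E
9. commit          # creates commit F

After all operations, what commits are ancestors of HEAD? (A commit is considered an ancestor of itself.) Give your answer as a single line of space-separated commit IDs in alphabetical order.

Answer: A B E F

Derivation:
After op 1 (commit): HEAD=main@B [main=B]
After op 2 (branch): HEAD=main@B [main=B topic=B]
After op 3 (commit): HEAD=main@C [main=C topic=B]
After op 4 (commit): HEAD=main@D [main=D topic=B]
After op 5 (checkout): HEAD=topic@B [main=D topic=B]
After op 6 (branch): HEAD=topic@B [fix=B main=D topic=B]
After op 7 (branch): HEAD=topic@B [feat=B fix=B main=D topic=B]
After op 8 (commit): HEAD=topic@E [feat=B fix=B main=D topic=E]
After op 9 (commit): HEAD=topic@F [feat=B fix=B main=D topic=F]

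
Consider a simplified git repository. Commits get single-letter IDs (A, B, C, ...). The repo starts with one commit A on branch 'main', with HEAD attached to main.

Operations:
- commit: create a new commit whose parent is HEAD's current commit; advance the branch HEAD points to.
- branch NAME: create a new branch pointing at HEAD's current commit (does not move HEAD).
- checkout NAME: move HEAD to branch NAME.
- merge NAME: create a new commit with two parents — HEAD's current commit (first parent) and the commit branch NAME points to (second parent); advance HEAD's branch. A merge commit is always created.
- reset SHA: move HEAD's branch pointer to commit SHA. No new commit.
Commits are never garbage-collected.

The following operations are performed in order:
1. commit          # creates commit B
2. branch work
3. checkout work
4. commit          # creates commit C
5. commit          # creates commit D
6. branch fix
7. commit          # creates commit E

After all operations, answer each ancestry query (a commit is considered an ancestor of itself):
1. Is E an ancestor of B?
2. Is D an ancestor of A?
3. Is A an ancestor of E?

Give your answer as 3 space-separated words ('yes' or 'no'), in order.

Answer: no no yes

Derivation:
After op 1 (commit): HEAD=main@B [main=B]
After op 2 (branch): HEAD=main@B [main=B work=B]
After op 3 (checkout): HEAD=work@B [main=B work=B]
After op 4 (commit): HEAD=work@C [main=B work=C]
After op 5 (commit): HEAD=work@D [main=B work=D]
After op 6 (branch): HEAD=work@D [fix=D main=B work=D]
After op 7 (commit): HEAD=work@E [fix=D main=B work=E]
ancestors(B) = {A,B}; E in? no
ancestors(A) = {A}; D in? no
ancestors(E) = {A,B,C,D,E}; A in? yes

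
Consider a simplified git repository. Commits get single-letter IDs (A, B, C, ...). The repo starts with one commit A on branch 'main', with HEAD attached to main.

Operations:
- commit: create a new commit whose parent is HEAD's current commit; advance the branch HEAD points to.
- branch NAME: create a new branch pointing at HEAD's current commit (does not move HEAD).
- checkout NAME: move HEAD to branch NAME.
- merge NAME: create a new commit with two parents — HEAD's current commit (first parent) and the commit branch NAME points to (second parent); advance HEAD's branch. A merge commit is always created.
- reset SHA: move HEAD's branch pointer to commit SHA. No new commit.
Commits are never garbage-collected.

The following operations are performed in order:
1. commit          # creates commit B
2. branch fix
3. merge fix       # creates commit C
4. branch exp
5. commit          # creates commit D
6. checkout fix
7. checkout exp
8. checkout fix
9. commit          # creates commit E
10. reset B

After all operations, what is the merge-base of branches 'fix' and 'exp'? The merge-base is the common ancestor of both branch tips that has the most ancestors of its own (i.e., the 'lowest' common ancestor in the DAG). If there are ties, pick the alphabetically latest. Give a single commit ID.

After op 1 (commit): HEAD=main@B [main=B]
After op 2 (branch): HEAD=main@B [fix=B main=B]
After op 3 (merge): HEAD=main@C [fix=B main=C]
After op 4 (branch): HEAD=main@C [exp=C fix=B main=C]
After op 5 (commit): HEAD=main@D [exp=C fix=B main=D]
After op 6 (checkout): HEAD=fix@B [exp=C fix=B main=D]
After op 7 (checkout): HEAD=exp@C [exp=C fix=B main=D]
After op 8 (checkout): HEAD=fix@B [exp=C fix=B main=D]
After op 9 (commit): HEAD=fix@E [exp=C fix=E main=D]
After op 10 (reset): HEAD=fix@B [exp=C fix=B main=D]
ancestors(fix=B): ['A', 'B']
ancestors(exp=C): ['A', 'B', 'C']
common: ['A', 'B']

Answer: B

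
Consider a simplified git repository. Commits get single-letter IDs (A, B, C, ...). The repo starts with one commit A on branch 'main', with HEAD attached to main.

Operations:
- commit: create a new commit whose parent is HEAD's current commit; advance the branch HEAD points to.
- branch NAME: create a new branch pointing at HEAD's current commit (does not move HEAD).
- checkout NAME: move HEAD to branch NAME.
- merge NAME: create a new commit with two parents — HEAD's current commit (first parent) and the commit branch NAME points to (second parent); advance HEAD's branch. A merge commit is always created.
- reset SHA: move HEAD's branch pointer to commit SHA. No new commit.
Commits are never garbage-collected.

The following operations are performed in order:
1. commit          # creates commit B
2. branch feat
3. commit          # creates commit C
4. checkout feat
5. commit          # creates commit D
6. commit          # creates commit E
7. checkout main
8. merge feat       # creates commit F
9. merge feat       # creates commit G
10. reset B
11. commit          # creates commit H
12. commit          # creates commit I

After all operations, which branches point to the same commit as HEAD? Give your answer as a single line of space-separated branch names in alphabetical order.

Answer: main

Derivation:
After op 1 (commit): HEAD=main@B [main=B]
After op 2 (branch): HEAD=main@B [feat=B main=B]
After op 3 (commit): HEAD=main@C [feat=B main=C]
After op 4 (checkout): HEAD=feat@B [feat=B main=C]
After op 5 (commit): HEAD=feat@D [feat=D main=C]
After op 6 (commit): HEAD=feat@E [feat=E main=C]
After op 7 (checkout): HEAD=main@C [feat=E main=C]
After op 8 (merge): HEAD=main@F [feat=E main=F]
After op 9 (merge): HEAD=main@G [feat=E main=G]
After op 10 (reset): HEAD=main@B [feat=E main=B]
After op 11 (commit): HEAD=main@H [feat=E main=H]
After op 12 (commit): HEAD=main@I [feat=E main=I]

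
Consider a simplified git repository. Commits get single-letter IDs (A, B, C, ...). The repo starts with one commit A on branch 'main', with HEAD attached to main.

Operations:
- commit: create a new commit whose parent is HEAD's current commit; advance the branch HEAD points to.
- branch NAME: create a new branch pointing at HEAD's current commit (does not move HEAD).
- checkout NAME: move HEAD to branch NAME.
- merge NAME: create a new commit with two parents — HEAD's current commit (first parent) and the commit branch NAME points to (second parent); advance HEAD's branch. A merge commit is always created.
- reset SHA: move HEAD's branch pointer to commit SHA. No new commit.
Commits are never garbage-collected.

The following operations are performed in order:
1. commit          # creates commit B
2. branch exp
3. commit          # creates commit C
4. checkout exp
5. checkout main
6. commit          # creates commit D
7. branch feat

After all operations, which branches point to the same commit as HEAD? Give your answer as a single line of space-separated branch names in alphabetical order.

After op 1 (commit): HEAD=main@B [main=B]
After op 2 (branch): HEAD=main@B [exp=B main=B]
After op 3 (commit): HEAD=main@C [exp=B main=C]
After op 4 (checkout): HEAD=exp@B [exp=B main=C]
After op 5 (checkout): HEAD=main@C [exp=B main=C]
After op 6 (commit): HEAD=main@D [exp=B main=D]
After op 7 (branch): HEAD=main@D [exp=B feat=D main=D]

Answer: feat main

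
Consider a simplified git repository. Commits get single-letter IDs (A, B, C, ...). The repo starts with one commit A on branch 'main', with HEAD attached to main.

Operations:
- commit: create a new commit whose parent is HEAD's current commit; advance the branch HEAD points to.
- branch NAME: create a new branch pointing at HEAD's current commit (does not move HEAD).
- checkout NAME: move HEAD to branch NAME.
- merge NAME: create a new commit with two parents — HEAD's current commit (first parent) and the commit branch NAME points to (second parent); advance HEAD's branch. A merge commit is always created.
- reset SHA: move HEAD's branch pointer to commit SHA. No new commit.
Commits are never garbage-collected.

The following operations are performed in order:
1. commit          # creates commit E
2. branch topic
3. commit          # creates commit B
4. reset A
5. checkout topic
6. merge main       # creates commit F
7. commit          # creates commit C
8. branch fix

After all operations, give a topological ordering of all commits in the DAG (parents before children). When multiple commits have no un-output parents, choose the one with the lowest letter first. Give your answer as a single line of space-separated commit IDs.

After op 1 (commit): HEAD=main@E [main=E]
After op 2 (branch): HEAD=main@E [main=E topic=E]
After op 3 (commit): HEAD=main@B [main=B topic=E]
After op 4 (reset): HEAD=main@A [main=A topic=E]
After op 5 (checkout): HEAD=topic@E [main=A topic=E]
After op 6 (merge): HEAD=topic@F [main=A topic=F]
After op 7 (commit): HEAD=topic@C [main=A topic=C]
After op 8 (branch): HEAD=topic@C [fix=C main=A topic=C]
commit A: parents=[]
commit B: parents=['E']
commit C: parents=['F']
commit E: parents=['A']
commit F: parents=['E', 'A']

Answer: A E B F C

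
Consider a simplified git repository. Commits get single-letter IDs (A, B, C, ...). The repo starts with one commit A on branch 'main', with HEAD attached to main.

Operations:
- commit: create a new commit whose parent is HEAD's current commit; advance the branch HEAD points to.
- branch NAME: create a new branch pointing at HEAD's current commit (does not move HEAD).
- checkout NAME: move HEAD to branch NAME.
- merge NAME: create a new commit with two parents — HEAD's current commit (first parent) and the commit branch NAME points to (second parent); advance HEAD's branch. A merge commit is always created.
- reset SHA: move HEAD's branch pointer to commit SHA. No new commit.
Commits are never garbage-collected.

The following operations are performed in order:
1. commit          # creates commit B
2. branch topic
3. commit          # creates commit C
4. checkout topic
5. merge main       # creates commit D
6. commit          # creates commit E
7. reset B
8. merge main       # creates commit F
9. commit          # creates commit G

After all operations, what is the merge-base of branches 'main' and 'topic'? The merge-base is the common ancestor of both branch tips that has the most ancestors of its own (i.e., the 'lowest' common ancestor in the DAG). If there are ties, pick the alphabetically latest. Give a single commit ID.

After op 1 (commit): HEAD=main@B [main=B]
After op 2 (branch): HEAD=main@B [main=B topic=B]
After op 3 (commit): HEAD=main@C [main=C topic=B]
After op 4 (checkout): HEAD=topic@B [main=C topic=B]
After op 5 (merge): HEAD=topic@D [main=C topic=D]
After op 6 (commit): HEAD=topic@E [main=C topic=E]
After op 7 (reset): HEAD=topic@B [main=C topic=B]
After op 8 (merge): HEAD=topic@F [main=C topic=F]
After op 9 (commit): HEAD=topic@G [main=C topic=G]
ancestors(main=C): ['A', 'B', 'C']
ancestors(topic=G): ['A', 'B', 'C', 'F', 'G']
common: ['A', 'B', 'C']

Answer: C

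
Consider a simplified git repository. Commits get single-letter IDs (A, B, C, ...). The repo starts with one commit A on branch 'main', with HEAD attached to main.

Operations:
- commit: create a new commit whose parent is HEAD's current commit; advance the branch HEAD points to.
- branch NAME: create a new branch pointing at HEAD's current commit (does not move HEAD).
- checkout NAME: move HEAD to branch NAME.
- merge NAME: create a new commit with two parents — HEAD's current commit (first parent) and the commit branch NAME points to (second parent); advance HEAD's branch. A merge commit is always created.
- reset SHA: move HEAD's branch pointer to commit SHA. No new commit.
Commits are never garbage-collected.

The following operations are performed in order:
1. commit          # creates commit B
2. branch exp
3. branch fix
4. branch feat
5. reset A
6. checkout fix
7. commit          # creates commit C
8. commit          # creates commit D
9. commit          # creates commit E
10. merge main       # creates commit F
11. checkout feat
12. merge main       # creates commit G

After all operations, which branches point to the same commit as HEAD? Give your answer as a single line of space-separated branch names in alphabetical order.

After op 1 (commit): HEAD=main@B [main=B]
After op 2 (branch): HEAD=main@B [exp=B main=B]
After op 3 (branch): HEAD=main@B [exp=B fix=B main=B]
After op 4 (branch): HEAD=main@B [exp=B feat=B fix=B main=B]
After op 5 (reset): HEAD=main@A [exp=B feat=B fix=B main=A]
After op 6 (checkout): HEAD=fix@B [exp=B feat=B fix=B main=A]
After op 7 (commit): HEAD=fix@C [exp=B feat=B fix=C main=A]
After op 8 (commit): HEAD=fix@D [exp=B feat=B fix=D main=A]
After op 9 (commit): HEAD=fix@E [exp=B feat=B fix=E main=A]
After op 10 (merge): HEAD=fix@F [exp=B feat=B fix=F main=A]
After op 11 (checkout): HEAD=feat@B [exp=B feat=B fix=F main=A]
After op 12 (merge): HEAD=feat@G [exp=B feat=G fix=F main=A]

Answer: feat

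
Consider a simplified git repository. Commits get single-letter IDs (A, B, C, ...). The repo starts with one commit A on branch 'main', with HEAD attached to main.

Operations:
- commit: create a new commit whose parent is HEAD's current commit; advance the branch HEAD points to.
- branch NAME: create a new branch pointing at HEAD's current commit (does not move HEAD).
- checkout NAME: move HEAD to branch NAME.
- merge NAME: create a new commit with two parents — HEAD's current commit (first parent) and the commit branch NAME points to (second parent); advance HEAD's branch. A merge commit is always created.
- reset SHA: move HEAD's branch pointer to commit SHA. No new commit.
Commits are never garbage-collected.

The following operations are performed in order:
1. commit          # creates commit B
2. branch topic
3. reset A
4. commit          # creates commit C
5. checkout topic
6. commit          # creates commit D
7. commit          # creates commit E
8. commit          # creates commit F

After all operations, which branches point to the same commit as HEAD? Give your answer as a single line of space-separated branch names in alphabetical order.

Answer: topic

Derivation:
After op 1 (commit): HEAD=main@B [main=B]
After op 2 (branch): HEAD=main@B [main=B topic=B]
After op 3 (reset): HEAD=main@A [main=A topic=B]
After op 4 (commit): HEAD=main@C [main=C topic=B]
After op 5 (checkout): HEAD=topic@B [main=C topic=B]
After op 6 (commit): HEAD=topic@D [main=C topic=D]
After op 7 (commit): HEAD=topic@E [main=C topic=E]
After op 8 (commit): HEAD=topic@F [main=C topic=F]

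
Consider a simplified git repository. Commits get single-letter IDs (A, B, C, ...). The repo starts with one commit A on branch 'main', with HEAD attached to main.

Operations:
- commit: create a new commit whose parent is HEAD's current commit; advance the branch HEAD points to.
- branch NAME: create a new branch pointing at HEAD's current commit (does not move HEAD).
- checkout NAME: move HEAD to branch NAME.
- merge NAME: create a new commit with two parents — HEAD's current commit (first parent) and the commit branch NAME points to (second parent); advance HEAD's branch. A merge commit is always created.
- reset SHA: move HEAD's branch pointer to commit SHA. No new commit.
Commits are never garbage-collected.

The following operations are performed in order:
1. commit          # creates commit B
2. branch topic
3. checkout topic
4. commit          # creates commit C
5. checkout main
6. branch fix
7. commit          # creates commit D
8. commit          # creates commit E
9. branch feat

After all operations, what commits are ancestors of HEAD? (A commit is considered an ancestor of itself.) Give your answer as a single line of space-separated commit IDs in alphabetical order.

Answer: A B D E

Derivation:
After op 1 (commit): HEAD=main@B [main=B]
After op 2 (branch): HEAD=main@B [main=B topic=B]
After op 3 (checkout): HEAD=topic@B [main=B topic=B]
After op 4 (commit): HEAD=topic@C [main=B topic=C]
After op 5 (checkout): HEAD=main@B [main=B topic=C]
After op 6 (branch): HEAD=main@B [fix=B main=B topic=C]
After op 7 (commit): HEAD=main@D [fix=B main=D topic=C]
After op 8 (commit): HEAD=main@E [fix=B main=E topic=C]
After op 9 (branch): HEAD=main@E [feat=E fix=B main=E topic=C]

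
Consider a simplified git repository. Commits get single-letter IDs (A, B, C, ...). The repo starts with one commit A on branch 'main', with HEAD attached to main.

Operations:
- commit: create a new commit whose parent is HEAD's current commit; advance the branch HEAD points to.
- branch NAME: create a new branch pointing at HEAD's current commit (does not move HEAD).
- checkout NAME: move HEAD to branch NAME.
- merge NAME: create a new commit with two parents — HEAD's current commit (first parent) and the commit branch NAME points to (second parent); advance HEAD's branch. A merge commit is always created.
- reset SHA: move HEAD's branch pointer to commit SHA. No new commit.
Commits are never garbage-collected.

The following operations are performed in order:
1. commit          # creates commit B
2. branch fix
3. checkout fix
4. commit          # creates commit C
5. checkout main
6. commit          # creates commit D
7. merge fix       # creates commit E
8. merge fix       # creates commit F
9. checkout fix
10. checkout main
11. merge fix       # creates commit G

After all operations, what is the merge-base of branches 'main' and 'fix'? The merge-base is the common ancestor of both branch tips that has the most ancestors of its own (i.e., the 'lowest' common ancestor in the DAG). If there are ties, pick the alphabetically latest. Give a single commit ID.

Answer: C

Derivation:
After op 1 (commit): HEAD=main@B [main=B]
After op 2 (branch): HEAD=main@B [fix=B main=B]
After op 3 (checkout): HEAD=fix@B [fix=B main=B]
After op 4 (commit): HEAD=fix@C [fix=C main=B]
After op 5 (checkout): HEAD=main@B [fix=C main=B]
After op 6 (commit): HEAD=main@D [fix=C main=D]
After op 7 (merge): HEAD=main@E [fix=C main=E]
After op 8 (merge): HEAD=main@F [fix=C main=F]
After op 9 (checkout): HEAD=fix@C [fix=C main=F]
After op 10 (checkout): HEAD=main@F [fix=C main=F]
After op 11 (merge): HEAD=main@G [fix=C main=G]
ancestors(main=G): ['A', 'B', 'C', 'D', 'E', 'F', 'G']
ancestors(fix=C): ['A', 'B', 'C']
common: ['A', 'B', 'C']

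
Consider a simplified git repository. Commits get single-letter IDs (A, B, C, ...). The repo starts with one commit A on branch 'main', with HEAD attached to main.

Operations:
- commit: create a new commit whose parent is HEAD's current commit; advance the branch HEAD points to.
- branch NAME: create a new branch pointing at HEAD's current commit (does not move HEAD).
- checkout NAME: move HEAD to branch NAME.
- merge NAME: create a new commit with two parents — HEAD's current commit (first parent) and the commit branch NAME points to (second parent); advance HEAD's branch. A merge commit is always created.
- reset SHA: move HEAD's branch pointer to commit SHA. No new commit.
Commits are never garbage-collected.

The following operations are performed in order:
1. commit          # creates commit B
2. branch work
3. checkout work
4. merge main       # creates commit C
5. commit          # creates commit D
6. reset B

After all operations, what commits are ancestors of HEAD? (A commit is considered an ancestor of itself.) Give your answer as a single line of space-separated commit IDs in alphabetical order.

Answer: A B

Derivation:
After op 1 (commit): HEAD=main@B [main=B]
After op 2 (branch): HEAD=main@B [main=B work=B]
After op 3 (checkout): HEAD=work@B [main=B work=B]
After op 4 (merge): HEAD=work@C [main=B work=C]
After op 5 (commit): HEAD=work@D [main=B work=D]
After op 6 (reset): HEAD=work@B [main=B work=B]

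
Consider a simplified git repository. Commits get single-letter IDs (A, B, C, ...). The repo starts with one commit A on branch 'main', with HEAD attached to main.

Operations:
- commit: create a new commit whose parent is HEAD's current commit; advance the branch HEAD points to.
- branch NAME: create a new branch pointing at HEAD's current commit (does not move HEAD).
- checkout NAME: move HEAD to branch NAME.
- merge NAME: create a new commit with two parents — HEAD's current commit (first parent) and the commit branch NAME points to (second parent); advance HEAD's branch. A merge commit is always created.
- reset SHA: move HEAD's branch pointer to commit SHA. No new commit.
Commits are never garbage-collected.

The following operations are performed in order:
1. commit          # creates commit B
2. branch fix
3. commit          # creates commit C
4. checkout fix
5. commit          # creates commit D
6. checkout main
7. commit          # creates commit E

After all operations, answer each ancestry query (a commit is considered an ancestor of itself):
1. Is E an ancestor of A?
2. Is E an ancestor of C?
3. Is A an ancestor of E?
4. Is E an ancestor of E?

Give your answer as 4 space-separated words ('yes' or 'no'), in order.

Answer: no no yes yes

Derivation:
After op 1 (commit): HEAD=main@B [main=B]
After op 2 (branch): HEAD=main@B [fix=B main=B]
After op 3 (commit): HEAD=main@C [fix=B main=C]
After op 4 (checkout): HEAD=fix@B [fix=B main=C]
After op 5 (commit): HEAD=fix@D [fix=D main=C]
After op 6 (checkout): HEAD=main@C [fix=D main=C]
After op 7 (commit): HEAD=main@E [fix=D main=E]
ancestors(A) = {A}; E in? no
ancestors(C) = {A,B,C}; E in? no
ancestors(E) = {A,B,C,E}; A in? yes
ancestors(E) = {A,B,C,E}; E in? yes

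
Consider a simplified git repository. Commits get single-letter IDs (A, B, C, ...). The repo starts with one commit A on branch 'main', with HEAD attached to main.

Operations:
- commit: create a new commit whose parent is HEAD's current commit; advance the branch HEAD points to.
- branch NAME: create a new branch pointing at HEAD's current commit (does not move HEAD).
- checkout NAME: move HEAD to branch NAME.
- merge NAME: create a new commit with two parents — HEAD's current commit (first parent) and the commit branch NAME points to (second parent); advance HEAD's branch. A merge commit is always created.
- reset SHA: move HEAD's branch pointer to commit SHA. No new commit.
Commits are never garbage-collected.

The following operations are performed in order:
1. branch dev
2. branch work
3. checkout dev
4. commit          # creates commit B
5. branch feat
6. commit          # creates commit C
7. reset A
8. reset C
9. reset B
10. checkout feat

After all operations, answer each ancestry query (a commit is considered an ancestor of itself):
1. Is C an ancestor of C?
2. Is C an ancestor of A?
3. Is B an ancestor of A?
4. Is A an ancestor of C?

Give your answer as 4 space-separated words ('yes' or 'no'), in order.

Answer: yes no no yes

Derivation:
After op 1 (branch): HEAD=main@A [dev=A main=A]
After op 2 (branch): HEAD=main@A [dev=A main=A work=A]
After op 3 (checkout): HEAD=dev@A [dev=A main=A work=A]
After op 4 (commit): HEAD=dev@B [dev=B main=A work=A]
After op 5 (branch): HEAD=dev@B [dev=B feat=B main=A work=A]
After op 6 (commit): HEAD=dev@C [dev=C feat=B main=A work=A]
After op 7 (reset): HEAD=dev@A [dev=A feat=B main=A work=A]
After op 8 (reset): HEAD=dev@C [dev=C feat=B main=A work=A]
After op 9 (reset): HEAD=dev@B [dev=B feat=B main=A work=A]
After op 10 (checkout): HEAD=feat@B [dev=B feat=B main=A work=A]
ancestors(C) = {A,B,C}; C in? yes
ancestors(A) = {A}; C in? no
ancestors(A) = {A}; B in? no
ancestors(C) = {A,B,C}; A in? yes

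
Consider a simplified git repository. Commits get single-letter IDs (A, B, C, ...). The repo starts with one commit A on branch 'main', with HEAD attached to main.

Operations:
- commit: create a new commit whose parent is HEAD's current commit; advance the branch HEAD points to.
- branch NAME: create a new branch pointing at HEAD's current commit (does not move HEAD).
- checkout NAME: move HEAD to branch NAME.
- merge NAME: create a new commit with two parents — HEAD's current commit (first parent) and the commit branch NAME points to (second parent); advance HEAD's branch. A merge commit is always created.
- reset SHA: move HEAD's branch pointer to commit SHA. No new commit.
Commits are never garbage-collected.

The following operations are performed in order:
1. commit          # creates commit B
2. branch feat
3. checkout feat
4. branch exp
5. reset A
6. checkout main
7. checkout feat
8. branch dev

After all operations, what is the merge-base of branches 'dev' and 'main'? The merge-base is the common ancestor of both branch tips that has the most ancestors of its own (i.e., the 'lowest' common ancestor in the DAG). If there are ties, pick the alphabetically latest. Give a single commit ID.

After op 1 (commit): HEAD=main@B [main=B]
After op 2 (branch): HEAD=main@B [feat=B main=B]
After op 3 (checkout): HEAD=feat@B [feat=B main=B]
After op 4 (branch): HEAD=feat@B [exp=B feat=B main=B]
After op 5 (reset): HEAD=feat@A [exp=B feat=A main=B]
After op 6 (checkout): HEAD=main@B [exp=B feat=A main=B]
After op 7 (checkout): HEAD=feat@A [exp=B feat=A main=B]
After op 8 (branch): HEAD=feat@A [dev=A exp=B feat=A main=B]
ancestors(dev=A): ['A']
ancestors(main=B): ['A', 'B']
common: ['A']

Answer: A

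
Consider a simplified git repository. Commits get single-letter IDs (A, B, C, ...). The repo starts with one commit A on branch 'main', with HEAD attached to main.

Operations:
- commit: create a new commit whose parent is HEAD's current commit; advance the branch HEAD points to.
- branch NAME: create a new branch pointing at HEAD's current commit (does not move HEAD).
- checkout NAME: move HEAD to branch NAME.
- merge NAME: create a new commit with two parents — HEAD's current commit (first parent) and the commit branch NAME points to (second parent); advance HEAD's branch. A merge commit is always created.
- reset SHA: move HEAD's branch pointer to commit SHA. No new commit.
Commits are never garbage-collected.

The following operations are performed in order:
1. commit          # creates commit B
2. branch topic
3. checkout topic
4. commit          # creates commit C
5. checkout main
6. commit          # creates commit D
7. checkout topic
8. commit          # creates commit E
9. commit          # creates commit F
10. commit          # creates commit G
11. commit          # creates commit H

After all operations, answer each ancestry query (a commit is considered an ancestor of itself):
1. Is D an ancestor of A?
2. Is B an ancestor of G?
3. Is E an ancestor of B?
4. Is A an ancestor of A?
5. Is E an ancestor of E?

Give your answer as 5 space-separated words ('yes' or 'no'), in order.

After op 1 (commit): HEAD=main@B [main=B]
After op 2 (branch): HEAD=main@B [main=B topic=B]
After op 3 (checkout): HEAD=topic@B [main=B topic=B]
After op 4 (commit): HEAD=topic@C [main=B topic=C]
After op 5 (checkout): HEAD=main@B [main=B topic=C]
After op 6 (commit): HEAD=main@D [main=D topic=C]
After op 7 (checkout): HEAD=topic@C [main=D topic=C]
After op 8 (commit): HEAD=topic@E [main=D topic=E]
After op 9 (commit): HEAD=topic@F [main=D topic=F]
After op 10 (commit): HEAD=topic@G [main=D topic=G]
After op 11 (commit): HEAD=topic@H [main=D topic=H]
ancestors(A) = {A}; D in? no
ancestors(G) = {A,B,C,E,F,G}; B in? yes
ancestors(B) = {A,B}; E in? no
ancestors(A) = {A}; A in? yes
ancestors(E) = {A,B,C,E}; E in? yes

Answer: no yes no yes yes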